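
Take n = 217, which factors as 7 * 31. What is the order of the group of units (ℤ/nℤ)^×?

φ(217) = 217 · (1 − 1/7) · (1 − 1/31)
       = 217 · 180/217 = 180.

180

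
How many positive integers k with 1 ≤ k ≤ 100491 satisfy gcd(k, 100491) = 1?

60480

Prime factorization: 100491 = 3 * 19 * 41 * 43.
φ(100491) = 100491 · (1 − 1/3) · (1 − 1/19) · (1 − 1/41) · (1 − 1/43)
       = 100491 · 60480/100491 = 60480.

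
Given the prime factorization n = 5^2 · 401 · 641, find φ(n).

φ(5^2) = 5^2 − 5^1 = 25 − 5 = 20.
φ(401) = 401 − 1 = 400.
φ(641) = 641 − 1 = 640.
φ(6426025) = 20 × 400 × 640 = 5120000.

5120000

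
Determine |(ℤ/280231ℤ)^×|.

Factor 280231: 280231 = 7**3 · 19 · 43.
φ(7^3) = 7^2·(7−1) = 49·6 = 294.
φ(19) = 19 − 1 = 18.
φ(43) = 43 − 1 = 42.
φ(280231) = 294 × 18 × 42 = 222264.

222264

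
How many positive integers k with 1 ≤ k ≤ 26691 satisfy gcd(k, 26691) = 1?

Prime factorization: 26691 = 3 · 7 · 31 · 41.
φ(26691) = 26691 · (1 − 1/3) · (1 − 1/7) · (1 − 1/31) · (1 − 1/41)
       = 26691 · 14400/26691 = 14400.

14400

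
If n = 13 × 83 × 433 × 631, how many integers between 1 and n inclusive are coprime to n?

φ(294807617) = 294807617 · (1 − 1/13) · (1 − 1/83) · (1 − 1/433) · (1 − 1/631)
       = 294807617 · 267805440/294807617 = 267805440.

267805440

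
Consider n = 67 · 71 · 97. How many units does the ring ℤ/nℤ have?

443520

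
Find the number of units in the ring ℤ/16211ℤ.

16211 = 13 × 29 × 43.
φ(16211) = 16211 · (1 − 1/13) · (1 − 1/29) · (1 − 1/43)
       = 16211 · 14112/16211 = 14112.

14112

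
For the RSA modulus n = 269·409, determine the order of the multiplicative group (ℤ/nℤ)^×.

109344

For distinct primes, φ(pq) = (p−1)(q−1) = 268 × 408 = 109344.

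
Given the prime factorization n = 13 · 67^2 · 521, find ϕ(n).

27593280

φ(30403997) = 30403997 · (1 − 1/13) · (1 − 1/67) · (1 − 1/521)
       = 30403997 · 411840/453791 = 27593280.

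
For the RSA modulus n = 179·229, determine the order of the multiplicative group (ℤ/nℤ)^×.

φ(pq) = (p−1)(q−1) = 178 · 228 = 40584.

40584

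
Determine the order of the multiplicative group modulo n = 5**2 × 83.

1640

φ(2075) = 2075 · (1 − 1/5) · (1 − 1/83)
       = 2075 · 328/415 = 1640.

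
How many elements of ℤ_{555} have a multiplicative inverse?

288

Factor 555: 555 = 3 × 5 × 37.
φ(555) = 555 · (1 − 1/3) · (1 − 1/5) · (1 − 1/37)
       = 555 · 288/555 = 288.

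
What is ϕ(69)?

First factor: 69 = 3 · 23.
φ(3) = 3 − 1 = 2.
φ(23) = 23 − 1 = 22.
Since φ is multiplicative, φ(69) = 2 · 22 = 44.

44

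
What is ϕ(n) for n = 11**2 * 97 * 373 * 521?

φ(11^2) = 11^1·(11−1) = 11·10 = 110.
φ(97) = 97 − 1 = 96.
φ(373) = 373 − 1 = 372.
φ(521) = 521 − 1 = 520.
φ(2280886421) = 110 × 96 × 372 × 520 = 2042726400.

2042726400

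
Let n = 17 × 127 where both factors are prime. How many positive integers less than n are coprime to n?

2016

For distinct primes, φ(pq) = (p−1)(q−1) = 16 × 126 = 2016.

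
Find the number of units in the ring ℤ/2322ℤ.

756

Factor 2322: 2322 = 2 · 3^3 · 43.
φ(2322) = 2322 · (1 − 1/2) · (1 − 1/3) · (1 − 1/43)
       = 2322 · 84/258 = 756.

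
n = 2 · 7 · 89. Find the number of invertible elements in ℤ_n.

528

φ(1246) = 1246 · (1 − 1/2) · (1 − 1/7) · (1 − 1/89)
       = 1246 · 528/1246 = 528.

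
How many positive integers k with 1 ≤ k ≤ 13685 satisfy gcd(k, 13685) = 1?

8448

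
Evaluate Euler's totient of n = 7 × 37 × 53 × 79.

876096

φ(1084433) = 1084433 · (1 − 1/7) · (1 − 1/37) · (1 − 1/53) · (1 − 1/79)
       = 1084433 · 876096/1084433 = 876096.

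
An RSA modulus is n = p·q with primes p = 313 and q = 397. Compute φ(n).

φ(pq) = (p−1)(q−1) = 312 · 396 = 123552.

123552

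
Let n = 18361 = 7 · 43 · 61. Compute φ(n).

φ(7) = 7 − 1 = 6.
φ(43) = 43 − 1 = 42.
φ(61) = 61 − 1 = 60.
φ(18361) = 6 × 42 × 60 = 15120.

15120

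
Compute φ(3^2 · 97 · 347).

199296

φ(302931) = 302931 · (1 − 1/3) · (1 − 1/97) · (1 − 1/347)
       = 302931 · 66432/100977 = 199296.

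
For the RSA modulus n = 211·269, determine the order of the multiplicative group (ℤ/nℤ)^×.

φ(56759) = 56759 · (1 − 1/211) · (1 − 1/269)
       = 56759 · 56280/56759 = 56280.

56280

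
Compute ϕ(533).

Factor 533: 533 = 13 · 41.
φ(533) = 533 · (1 − 1/13) · (1 − 1/41)
       = 533 · 480/533 = 480.

480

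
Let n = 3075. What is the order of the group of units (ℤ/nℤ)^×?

1600

Prime factorization: 3075 = 3 · 5**2 · 41.
φ(3) = 3 − 1 = 2.
φ(5^2) = 5^1·(5−1) = 5·4 = 20.
φ(41) = 41 − 1 = 40.
Multiply: 2 · 20 · 40 = 1600.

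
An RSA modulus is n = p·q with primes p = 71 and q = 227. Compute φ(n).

15820

φ(pq) = (p−1)(q−1) = 70 · 226 = 15820.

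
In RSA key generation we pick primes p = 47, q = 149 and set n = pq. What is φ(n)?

6808

φ(47) = 47 − 1 = 46.
φ(149) = 149 − 1 = 148.
Since φ is multiplicative, φ(7003) = 46 · 148 = 6808.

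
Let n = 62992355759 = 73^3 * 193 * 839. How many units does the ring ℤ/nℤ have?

φ(73^3) = 73^2·(73−1) = 5329·72 = 383688.
φ(193) = 193 − 1 = 192.
φ(839) = 839 − 1 = 838.
Multiply: 383688 · 192 · 838 = 61733864448.

61733864448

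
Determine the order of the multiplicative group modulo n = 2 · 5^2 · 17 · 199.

φ(2) = 2 − 1 = 1.
φ(5^2) = 5^1·(5−1) = 5·4 = 20.
φ(17) = 17 − 1 = 16.
φ(199) = 199 − 1 = 198.
φ(169150) = 1 × 20 × 16 × 198 = 63360.

63360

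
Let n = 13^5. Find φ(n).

φ(371293) = 371293 · (1 − 1/13)
       = 371293 · 12/13 = 342732.

342732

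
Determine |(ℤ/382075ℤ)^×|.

268800

Prime factorization: 382075 = 5^2 · 17 · 29 · 31.
φ(5^2) = 5^2 − 5^1 = 25 − 5 = 20.
φ(17) = 17 − 1 = 16.
φ(29) = 29 − 1 = 28.
φ(31) = 31 − 1 = 30.
Multiply: 20 · 16 · 28 · 30 = 268800.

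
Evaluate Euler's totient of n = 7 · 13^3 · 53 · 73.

45556992

φ(7) = 7 − 1 = 6.
φ(13^3) = 13^2·(13−1) = 169·12 = 2028.
φ(53) = 53 − 1 = 52.
φ(73) = 73 − 1 = 72.
φ(59501351) = 6 × 2028 × 52 × 72 = 45556992.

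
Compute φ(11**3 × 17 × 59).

φ(11^3) = 11^2·(11−1) = 121·10 = 1210.
φ(17) = 17 − 1 = 16.
φ(59) = 59 − 1 = 58.
Since φ is multiplicative, φ(1334993) = 1210 · 16 · 58 = 1122880.

1122880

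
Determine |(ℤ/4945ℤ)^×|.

3696

First factor: 4945 = 5 * 23 * 43.
φ(4945) = 4945 · (1 − 1/5) · (1 − 1/23) · (1 − 1/43)
       = 4945 · 3696/4945 = 3696.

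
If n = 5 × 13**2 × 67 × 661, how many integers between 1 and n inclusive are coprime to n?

27181440

φ(37422515) = 37422515 · (1 − 1/5) · (1 − 1/13) · (1 − 1/67) · (1 − 1/661)
       = 37422515 · 2090880/2878655 = 27181440.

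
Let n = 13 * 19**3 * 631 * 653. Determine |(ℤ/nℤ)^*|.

φ(36740638181) = 36740638181 · (1 − 1/13) · (1 − 1/19) · (1 − 1/631) · (1 − 1/653)
       = 36740638181 · 88724160/101774621 = 32029421760.

32029421760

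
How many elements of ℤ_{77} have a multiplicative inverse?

60

Prime factorization: 77 = 7 · 11.
φ(7) = 7 − 1 = 6.
φ(11) = 11 − 1 = 10.
Since φ is multiplicative, φ(77) = 6 · 10 = 60.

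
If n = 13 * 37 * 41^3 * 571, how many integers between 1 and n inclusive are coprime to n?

16557177600

φ(13) = 13 − 1 = 12.
φ(37) = 37 − 1 = 36.
φ(41^3) = 41^3 − 41^2 = 68921 − 1681 = 67240.
φ(571) = 571 − 1 = 570.
φ(18929221571) = 12 × 36 × 67240 × 570 = 16557177600.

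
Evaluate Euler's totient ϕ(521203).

Prime factorization: 521203 = 17 · 23 · 31 · 43.
φ(17) = 17 − 1 = 16.
φ(23) = 23 − 1 = 22.
φ(31) = 31 − 1 = 30.
φ(43) = 43 − 1 = 42.
Since φ is multiplicative, φ(521203) = 16 · 22 · 30 · 42 = 443520.

443520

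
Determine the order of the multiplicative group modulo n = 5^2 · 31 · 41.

24000

φ(31775) = 31775 · (1 − 1/5) · (1 − 1/31) · (1 − 1/41)
       = 31775 · 4800/6355 = 24000.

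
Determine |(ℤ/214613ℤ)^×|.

166320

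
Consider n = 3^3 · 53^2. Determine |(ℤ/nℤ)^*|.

φ(3^3) = 3^3 − 3^2 = 27 − 9 = 18.
φ(53^2) = 53^1·(53−1) = 53·52 = 2756.
φ(75843) = 18 × 2756 = 49608.

49608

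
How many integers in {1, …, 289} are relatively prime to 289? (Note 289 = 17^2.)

272

φ(289) = 289 · (1 − 1/17)
       = 289 · 16/17 = 272.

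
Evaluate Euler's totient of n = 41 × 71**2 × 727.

φ(41) = 41 − 1 = 40.
φ(71^2) = 71^1·(71−1) = 71·70 = 4970.
φ(727) = 727 − 1 = 726.
Since φ is multiplicative, φ(150257087) = 40 · 4970 · 726 = 144328800.

144328800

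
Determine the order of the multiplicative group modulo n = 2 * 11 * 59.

580

φ(1298) = 1298 · (1 − 1/2) · (1 − 1/11) · (1 − 1/59)
       = 1298 · 580/1298 = 580.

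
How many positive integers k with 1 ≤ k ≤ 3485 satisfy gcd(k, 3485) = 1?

Factor 3485: 3485 = 5 * 17 * 41.
φ(3485) = 3485 · (1 − 1/5) · (1 − 1/17) · (1 − 1/41)
       = 3485 · 2560/3485 = 2560.

2560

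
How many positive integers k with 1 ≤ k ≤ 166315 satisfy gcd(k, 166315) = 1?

120960

Factor 166315: 166315 = 5 · 29 · 31 · 37.
φ(5) = 5 − 1 = 4.
φ(29) = 29 − 1 = 28.
φ(31) = 31 − 1 = 30.
φ(37) = 37 − 1 = 36.
Since φ is multiplicative, φ(166315) = 4 · 28 · 30 · 36 = 120960.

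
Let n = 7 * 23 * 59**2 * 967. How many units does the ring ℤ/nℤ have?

φ(7) = 7 − 1 = 6.
φ(23) = 23 − 1 = 22.
φ(59^2) = 59^2 − 59^1 = 3481 − 59 = 3422.
φ(967) = 967 − 1 = 966.
Multiply: 6 · 22 · 3422 · 966 = 436346064.

436346064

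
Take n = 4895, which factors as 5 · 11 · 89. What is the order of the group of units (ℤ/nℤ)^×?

φ(5) = 5 − 1 = 4.
φ(11) = 11 − 1 = 10.
φ(89) = 89 − 1 = 88.
Multiply: 4 · 10 · 88 = 3520.

3520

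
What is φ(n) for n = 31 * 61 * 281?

φ(31) = 31 − 1 = 30.
φ(61) = 61 − 1 = 60.
φ(281) = 281 − 1 = 280.
Since φ is multiplicative, φ(531371) = 30 · 60 · 280 = 504000.

504000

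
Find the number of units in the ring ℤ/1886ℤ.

880

Prime factorization: 1886 = 2 * 23 * 41.
φ(2) = 2 − 1 = 1.
φ(23) = 23 − 1 = 22.
φ(41) = 41 − 1 = 40.
Since φ is multiplicative, φ(1886) = 1 · 22 · 40 = 880.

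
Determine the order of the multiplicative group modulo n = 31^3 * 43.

φ(31^3) = 31^3 − 31^2 = 29791 − 961 = 28830.
φ(43) = 43 − 1 = 42.
Multiply: 28830 · 42 = 1210860.

1210860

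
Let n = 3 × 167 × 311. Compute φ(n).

φ(3) = 3 − 1 = 2.
φ(167) = 167 − 1 = 166.
φ(311) = 311 − 1 = 310.
Multiply: 2 · 166 · 310 = 102920.

102920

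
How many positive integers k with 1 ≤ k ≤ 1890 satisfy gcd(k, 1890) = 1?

432

First factor: 1890 = 2 * 3**3 * 5 * 7.
φ(1890) = 1890 · (1 − 1/2) · (1 − 1/3) · (1 − 1/5) · (1 − 1/7)
       = 1890 · 48/210 = 432.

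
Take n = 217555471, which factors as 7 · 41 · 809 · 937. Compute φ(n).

181509120

φ(7) = 7 − 1 = 6.
φ(41) = 41 − 1 = 40.
φ(809) = 809 − 1 = 808.
φ(937) = 937 − 1 = 936.
Since φ is multiplicative, φ(217555471) = 6 · 40 · 808 · 936 = 181509120.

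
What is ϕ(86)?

42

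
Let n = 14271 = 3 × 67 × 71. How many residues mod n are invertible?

9240

φ(3) = 3 − 1 = 2.
φ(67) = 67 − 1 = 66.
φ(71) = 71 − 1 = 70.
Multiply: 2 · 66 · 70 = 9240.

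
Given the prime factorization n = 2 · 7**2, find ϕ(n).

φ(2) = 2 − 1 = 1.
φ(7^2) = 7^2 − 7^1 = 49 − 7 = 42.
φ(98) = 1 × 42 = 42.

42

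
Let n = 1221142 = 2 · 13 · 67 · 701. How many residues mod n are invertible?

554400

φ(2) = 2 − 1 = 1.
φ(13) = 13 − 1 = 12.
φ(67) = 67 − 1 = 66.
φ(701) = 701 − 1 = 700.
Multiply: 1 · 12 · 66 · 700 = 554400.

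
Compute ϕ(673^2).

452256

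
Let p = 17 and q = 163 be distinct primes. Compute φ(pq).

2592

φ(17) = 17 − 1 = 16.
φ(163) = 163 − 1 = 162.
φ(2771) = 16 × 162 = 2592.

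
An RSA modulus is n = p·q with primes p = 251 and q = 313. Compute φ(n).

78000

For distinct primes, φ(pq) = (p−1)(q−1) = 250 × 312 = 78000.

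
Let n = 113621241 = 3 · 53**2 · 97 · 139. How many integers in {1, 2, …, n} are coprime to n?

73022976

φ(3) = 3 − 1 = 2.
φ(53^2) = 53^2 − 53^1 = 2809 − 53 = 2756.
φ(97) = 97 − 1 = 96.
φ(139) = 139 − 1 = 138.
Since φ is multiplicative, φ(113621241) = 2 · 2756 · 96 · 138 = 73022976.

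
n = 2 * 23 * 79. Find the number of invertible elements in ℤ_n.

φ(3634) = 3634 · (1 − 1/2) · (1 − 1/23) · (1 − 1/79)
       = 3634 · 1716/3634 = 1716.

1716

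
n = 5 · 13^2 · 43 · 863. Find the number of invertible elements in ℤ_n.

φ(5) = 5 − 1 = 4.
φ(13^2) = 13^2 − 13^1 = 169 − 13 = 156.
φ(43) = 43 − 1 = 42.
φ(863) = 863 − 1 = 862.
Since φ is multiplicative, φ(31357105) = 4 · 156 · 42 · 862 = 22591296.

22591296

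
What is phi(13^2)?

φ(169) = 169 · (1 − 1/13)
       = 169 · 12/13 = 156.

156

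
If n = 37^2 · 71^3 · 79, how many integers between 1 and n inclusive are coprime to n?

36661781520

φ(37^2) = 37^2 − 37^1 = 1369 − 37 = 1332.
φ(71^3) = 71^3 − 71^2 = 357911 − 5041 = 352870.
φ(79) = 79 − 1 = 78.
φ(38708432561) = 1332 × 352870 × 78 = 36661781520.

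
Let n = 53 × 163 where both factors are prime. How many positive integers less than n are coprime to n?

8424

φ(8639) = 8639 · (1 − 1/53) · (1 − 1/163)
       = 8639 · 8424/8639 = 8424.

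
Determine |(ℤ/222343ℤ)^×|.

179200

Prime factorization: 222343 = 11 · 17 · 29 · 41.
φ(222343) = 222343 · (1 − 1/11) · (1 − 1/17) · (1 − 1/29) · (1 − 1/41)
       = 222343 · 179200/222343 = 179200.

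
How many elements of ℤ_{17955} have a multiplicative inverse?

Prime factorization: 17955 = 3^3 · 5 · 7 · 19.
φ(3^3) = 3^3 − 3^2 = 27 − 9 = 18.
φ(5) = 5 − 1 = 4.
φ(7) = 7 − 1 = 6.
φ(19) = 19 − 1 = 18.
Since φ is multiplicative, φ(17955) = 18 · 4 · 6 · 18 = 7776.

7776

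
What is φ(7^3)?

φ(7^3) = 7^2·(7−1) = 49·6 = 294.

294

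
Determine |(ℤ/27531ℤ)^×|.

Factor 27531: 27531 = 3^2 * 7 * 19 * 23.
φ(3^2) = 3^1·(3−1) = 3·2 = 6.
φ(7) = 7 − 1 = 6.
φ(19) = 19 − 1 = 18.
φ(23) = 23 − 1 = 22.
Multiply: 6 · 6 · 18 · 22 = 14256.

14256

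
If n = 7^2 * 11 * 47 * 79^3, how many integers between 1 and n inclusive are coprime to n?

9404937360

φ(12490156987) = 12490156987 · (1 − 1/7) · (1 − 1/11) · (1 − 1/47) · (1 − 1/79)
       = 12490156987 · 215280/285901 = 9404937360.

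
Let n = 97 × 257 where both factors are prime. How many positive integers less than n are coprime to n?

φ(pq) = (p−1)(q−1) = 96 · 256 = 24576.

24576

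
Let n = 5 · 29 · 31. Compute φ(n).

3360

φ(4495) = 4495 · (1 − 1/5) · (1 − 1/29) · (1 − 1/31)
       = 4495 · 3360/4495 = 3360.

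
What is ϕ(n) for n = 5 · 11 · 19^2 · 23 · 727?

218496960

φ(331995455) = 331995455 · (1 − 1/5) · (1 − 1/11) · (1 − 1/19) · (1 − 1/23) · (1 − 1/727)
       = 331995455 · 11499840/17473445 = 218496960.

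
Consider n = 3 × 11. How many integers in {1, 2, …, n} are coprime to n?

20

φ(3) = 3 − 1 = 2.
φ(11) = 11 − 1 = 10.
Multiply: 2 · 10 = 20.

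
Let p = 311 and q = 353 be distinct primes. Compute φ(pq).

φ(n) = (p − 1)(q − 1) = (311−1)(353−1) = 310·352 = 109120.

109120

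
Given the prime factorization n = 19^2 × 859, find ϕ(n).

φ(19^2) = 19^2 − 19^1 = 361 − 19 = 342.
φ(859) = 859 − 1 = 858.
Multiply: 342 · 858 = 293436.

293436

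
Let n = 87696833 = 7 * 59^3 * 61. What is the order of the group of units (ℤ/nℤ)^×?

φ(7) = 7 − 1 = 6.
φ(59^3) = 59^3 − 59^2 = 205379 − 3481 = 201898.
φ(61) = 61 − 1 = 60.
Since φ is multiplicative, φ(87696833) = 6 · 201898 · 60 = 72683280.

72683280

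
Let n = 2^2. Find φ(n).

φ(4) = 4 · (1 − 1/2)
       = 4 · 1/2 = 2.

2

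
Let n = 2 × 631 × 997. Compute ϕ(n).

627480

φ(1258214) = 1258214 · (1 − 1/2) · (1 − 1/631) · (1 − 1/997)
       = 1258214 · 627480/1258214 = 627480.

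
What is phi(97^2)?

9312

φ(97^2) = 97^2 − 97^1 = 9409 − 97 = 9312.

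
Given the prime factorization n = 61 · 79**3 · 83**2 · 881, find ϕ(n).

174934171526400

φ(182533760905211) = 182533760905211 · (1 − 1/61) · (1 − 1/79) · (1 − 1/83) · (1 − 1/881)
       = 182533760905211 · 337708800/352379737 = 174934171526400.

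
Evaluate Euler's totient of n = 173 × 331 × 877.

φ(50219651) = 50219651 · (1 − 1/173) · (1 − 1/331) · (1 − 1/877)
       = 50219651 · 49721760/50219651 = 49721760.

49721760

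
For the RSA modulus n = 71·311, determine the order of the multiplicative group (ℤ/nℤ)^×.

φ(71) = 71 − 1 = 70.
φ(311) = 311 − 1 = 310.
Since φ is multiplicative, φ(22081) = 70 · 310 = 21700.

21700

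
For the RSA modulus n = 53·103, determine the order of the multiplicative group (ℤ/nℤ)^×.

5304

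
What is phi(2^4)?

φ(2^4) = 2^3·(2−1) = 8·1 = 8.

8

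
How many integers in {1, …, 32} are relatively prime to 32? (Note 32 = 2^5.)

φ(2^5) = 2^4·(2−1) = 16·1 = 16.

16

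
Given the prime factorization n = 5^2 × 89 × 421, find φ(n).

739200

φ(5^2) = 5^2 − 5^1 = 25 − 5 = 20.
φ(89) = 89 − 1 = 88.
φ(421) = 421 − 1 = 420.
Multiply: 20 · 88 · 420 = 739200.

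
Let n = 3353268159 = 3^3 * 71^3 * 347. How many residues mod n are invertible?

2197674360

φ(3^3) = 3^2·(3−1) = 9·2 = 18.
φ(71^3) = 71^3 − 71^2 = 357911 − 5041 = 352870.
φ(347) = 347 − 1 = 346.
Since φ is multiplicative, φ(3353268159) = 18 · 352870 · 346 = 2197674360.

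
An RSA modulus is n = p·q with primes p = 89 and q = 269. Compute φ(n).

φ(pq) = (p−1)(q−1) = 88 · 268 = 23584.

23584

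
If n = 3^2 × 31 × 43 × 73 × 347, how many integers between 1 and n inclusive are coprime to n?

188334720

φ(3^2) = 3^1·(3−1) = 3·2 = 6.
φ(31) = 31 − 1 = 30.
φ(43) = 43 − 1 = 42.
φ(73) = 73 − 1 = 72.
φ(347) = 347 − 1 = 346.
φ(303896007) = 6 × 30 × 42 × 72 × 346 = 188334720.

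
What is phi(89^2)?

7832

φ(7921) = 7921 · (1 − 1/89)
       = 7921 · 88/89 = 7832.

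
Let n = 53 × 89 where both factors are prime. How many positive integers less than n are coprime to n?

φ(4717) = 4717 · (1 − 1/53) · (1 − 1/89)
       = 4717 · 4576/4717 = 4576.

4576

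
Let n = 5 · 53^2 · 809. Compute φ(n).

8907392

φ(5) = 5 − 1 = 4.
φ(53^2) = 53^2 − 53^1 = 2809 − 53 = 2756.
φ(809) = 809 − 1 = 808.
Multiply: 4 · 2756 · 808 = 8907392.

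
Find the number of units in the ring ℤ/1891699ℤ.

First factor: 1891699 = 29 * 37 * 41 * 43.
φ(1891699) = 1891699 · (1 − 1/29) · (1 − 1/37) · (1 − 1/41) · (1 − 1/43)
       = 1891699 · 1693440/1891699 = 1693440.

1693440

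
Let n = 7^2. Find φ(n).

φ(7^2) = 7^1·(7−1) = 7·6 = 42.

42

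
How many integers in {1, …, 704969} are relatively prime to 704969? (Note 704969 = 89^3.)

697048

φ(89^3) = 89^3 − 89^2 = 704969 − 7921 = 697048.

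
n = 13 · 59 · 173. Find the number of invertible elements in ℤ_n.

119712

φ(13) = 13 − 1 = 12.
φ(59) = 59 − 1 = 58.
φ(173) = 173 − 1 = 172.
φ(132691) = 12 × 58 × 172 = 119712.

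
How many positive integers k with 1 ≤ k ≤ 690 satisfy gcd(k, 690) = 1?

176

690 = 2 * 3 * 5 * 23.
φ(690) = 690 · (1 − 1/2) · (1 − 1/3) · (1 − 1/5) · (1 − 1/23)
       = 690 · 176/690 = 176.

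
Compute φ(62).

Factor 62: 62 = 2 × 31.
φ(2) = 2 − 1 = 1.
φ(31) = 31 − 1 = 30.
φ(62) = 1 × 30 = 30.

30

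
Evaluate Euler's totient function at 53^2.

φ(2809) = 2809 · (1 − 1/53)
       = 2809 · 52/53 = 2756.

2756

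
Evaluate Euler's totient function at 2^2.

φ(2^2) = 2^1·(2−1) = 2·1 = 2.

2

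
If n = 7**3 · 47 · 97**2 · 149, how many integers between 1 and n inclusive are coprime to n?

18638452224

φ(7^3) = 7^3 − 7^2 = 343 − 49 = 294.
φ(47) = 47 − 1 = 46.
φ(97^2) = 97^1·(97−1) = 97·96 = 9312.
φ(149) = 149 − 1 = 148.
Multiply: 294 · 46 · 9312 · 148 = 18638452224.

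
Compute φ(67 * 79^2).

φ(418147) = 418147 · (1 − 1/67) · (1 − 1/79)
       = 418147 · 5148/5293 = 406692.

406692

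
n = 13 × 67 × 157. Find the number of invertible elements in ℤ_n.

φ(13) = 13 − 1 = 12.
φ(67) = 67 − 1 = 66.
φ(157) = 157 − 1 = 156.
Since φ is multiplicative, φ(136747) = 12 · 66 · 156 = 123552.

123552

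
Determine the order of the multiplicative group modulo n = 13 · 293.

3504

φ(13) = 13 − 1 = 12.
φ(293) = 293 − 1 = 292.
φ(3809) = 12 × 292 = 3504.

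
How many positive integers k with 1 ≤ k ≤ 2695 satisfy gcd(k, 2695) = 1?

1680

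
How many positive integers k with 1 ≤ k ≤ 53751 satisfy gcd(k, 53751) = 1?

31680

Factor 53751: 53751 = 3 × 19 × 23 × 41.
φ(3) = 3 − 1 = 2.
φ(19) = 19 − 1 = 18.
φ(23) = 23 − 1 = 22.
φ(41) = 41 − 1 = 40.
Multiply: 2 · 18 · 22 · 40 = 31680.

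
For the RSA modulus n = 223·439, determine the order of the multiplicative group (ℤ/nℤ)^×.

For distinct primes, φ(pq) = (p−1)(q−1) = 222 × 438 = 97236.

97236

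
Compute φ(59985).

59985 = 3^2 × 5 × 31 × 43.
φ(59985) = 59985 · (1 − 1/3) · (1 − 1/5) · (1 − 1/31) · (1 − 1/43)
       = 59985 · 10080/19995 = 30240.

30240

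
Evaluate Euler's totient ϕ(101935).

72576

First factor: 101935 = 5 · 19 · 29 · 37.
φ(5) = 5 − 1 = 4.
φ(19) = 19 − 1 = 18.
φ(29) = 29 − 1 = 28.
φ(37) = 37 − 1 = 36.
φ(101935) = 4 × 18 × 28 × 36 = 72576.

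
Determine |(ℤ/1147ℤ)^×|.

1080

Factor 1147: 1147 = 31 · 37.
φ(1147) = 1147 · (1 − 1/31) · (1 − 1/37)
       = 1147 · 1080/1147 = 1080.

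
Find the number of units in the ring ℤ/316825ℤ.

316825 = 5^2 · 19 · 23 · 29.
φ(316825) = 316825 · (1 − 1/5) · (1 − 1/19) · (1 − 1/23) · (1 − 1/29)
       = 316825 · 44352/63365 = 221760.

221760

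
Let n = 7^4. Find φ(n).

2058

φ(7^4) = 7^4 − 7^3 = 2401 − 343 = 2058.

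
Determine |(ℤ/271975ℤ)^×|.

184800

271975 = 5**2 · 11 · 23 · 43.
φ(271975) = 271975 · (1 − 1/5) · (1 − 1/11) · (1 − 1/23) · (1 − 1/43)
       = 271975 · 36960/54395 = 184800.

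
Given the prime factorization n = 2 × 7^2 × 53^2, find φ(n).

115752

φ(275282) = 275282 · (1 − 1/2) · (1 − 1/7) · (1 − 1/53)
       = 275282 · 312/742 = 115752.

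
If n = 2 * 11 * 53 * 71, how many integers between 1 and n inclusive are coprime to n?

φ(82786) = 82786 · (1 − 1/2) · (1 − 1/11) · (1 − 1/53) · (1 − 1/71)
       = 82786 · 36400/82786 = 36400.

36400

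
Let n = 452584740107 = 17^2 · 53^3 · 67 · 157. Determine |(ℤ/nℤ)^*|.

409065186816

φ(17^2) = 17^2 − 17^1 = 289 − 17 = 272.
φ(53^3) = 53^3 − 53^2 = 148877 − 2809 = 146068.
φ(67) = 67 − 1 = 66.
φ(157) = 157 − 1 = 156.
φ(452584740107) = 272 × 146068 × 66 × 156 = 409065186816.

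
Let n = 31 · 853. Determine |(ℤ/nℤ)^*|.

25560

φ(31) = 31 − 1 = 30.
φ(853) = 853 − 1 = 852.
Multiply: 30 · 852 = 25560.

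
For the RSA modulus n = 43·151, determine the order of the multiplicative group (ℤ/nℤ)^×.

φ(pq) = (p−1)(q−1) = 42 · 150 = 6300.

6300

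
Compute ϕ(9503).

8064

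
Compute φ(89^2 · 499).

3900336

φ(89^2) = 89^1·(89−1) = 89·88 = 7832.
φ(499) = 499 − 1 = 498.
Since φ is multiplicative, φ(3952579) = 7832 · 498 = 3900336.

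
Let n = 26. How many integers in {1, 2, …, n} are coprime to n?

Factor 26: 26 = 2 * 13.
φ(2) = 2 − 1 = 1.
φ(13) = 13 − 1 = 12.
Since φ is multiplicative, φ(26) = 1 · 12 = 12.

12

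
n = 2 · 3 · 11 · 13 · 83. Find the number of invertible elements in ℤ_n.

φ(2) = 2 − 1 = 1.
φ(3) = 3 − 1 = 2.
φ(11) = 11 − 1 = 10.
φ(13) = 13 − 1 = 12.
φ(83) = 83 − 1 = 82.
φ(71214) = 1 × 2 × 10 × 12 × 82 = 19680.

19680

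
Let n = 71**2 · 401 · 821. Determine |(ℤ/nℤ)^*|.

1630160000

φ(71^2) = 71^2 − 71^1 = 5041 − 71 = 4970.
φ(401) = 401 − 1 = 400.
φ(821) = 821 − 1 = 820.
Since φ is multiplicative, φ(1659603061) = 4970 · 400 · 820 = 1630160000.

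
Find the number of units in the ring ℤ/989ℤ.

924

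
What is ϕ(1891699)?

1693440

1891699 = 29 × 37 × 41 × 43.
φ(29) = 29 − 1 = 28.
φ(37) = 37 − 1 = 36.
φ(41) = 41 − 1 = 40.
φ(43) = 43 − 1 = 42.
Since φ is multiplicative, φ(1891699) = 28 · 36 · 40 · 42 = 1693440.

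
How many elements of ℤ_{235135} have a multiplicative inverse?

172800

235135 = 5 × 31 × 37 × 41.
φ(235135) = 235135 · (1 − 1/5) · (1 − 1/31) · (1 − 1/37) · (1 − 1/41)
       = 235135 · 172800/235135 = 172800.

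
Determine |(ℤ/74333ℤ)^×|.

Prime factorization: 74333 = 7**2 * 37 * 41.
φ(7^2) = 7^1·(7−1) = 7·6 = 42.
φ(37) = 37 − 1 = 36.
φ(41) = 41 − 1 = 40.
Multiply: 42 · 36 · 40 = 60480.

60480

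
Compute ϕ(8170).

3024

8170 = 2 * 5 * 19 * 43.
φ(2) = 2 − 1 = 1.
φ(5) = 5 − 1 = 4.
φ(19) = 19 − 1 = 18.
φ(43) = 43 − 1 = 42.
Since φ is multiplicative, φ(8170) = 1 · 4 · 18 · 42 = 3024.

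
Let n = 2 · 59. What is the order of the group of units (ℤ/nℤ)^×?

58

φ(2) = 2 − 1 = 1.
φ(59) = 59 − 1 = 58.
Since φ is multiplicative, φ(118) = 1 · 58 = 58.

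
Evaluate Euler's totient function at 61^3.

φ(61^3) = 61^2·(61−1) = 3721·60 = 223260.

223260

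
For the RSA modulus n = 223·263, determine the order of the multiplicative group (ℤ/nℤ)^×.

58164

φ(58649) = 58649 · (1 − 1/223) · (1 − 1/263)
       = 58649 · 58164/58649 = 58164.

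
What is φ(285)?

First factor: 285 = 3 · 5 · 19.
φ(3) = 3 − 1 = 2.
φ(5) = 5 − 1 = 4.
φ(19) = 19 − 1 = 18.
Multiply: 2 · 4 · 18 = 144.

144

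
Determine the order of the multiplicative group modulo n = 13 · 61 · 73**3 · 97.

φ(13) = 13 − 1 = 12.
φ(61) = 61 − 1 = 60.
φ(73^3) = 73^3 − 73^2 = 389017 − 5329 = 383688.
φ(97) = 97 − 1 = 96.
Since φ is multiplicative, φ(29923576657) = 12 · 60 · 383688 · 96 = 26520514560.

26520514560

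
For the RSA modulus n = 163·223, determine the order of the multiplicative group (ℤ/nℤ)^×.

35964

φ(163) = 163 − 1 = 162.
φ(223) = 223 − 1 = 222.
Multiply: 162 · 222 = 35964.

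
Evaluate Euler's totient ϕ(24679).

22176

24679 = 23 · 29 · 37.
φ(24679) = 24679 · (1 − 1/23) · (1 − 1/29) · (1 − 1/37)
       = 24679 · 22176/24679 = 22176.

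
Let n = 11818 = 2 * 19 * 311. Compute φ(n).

φ(11818) = 11818 · (1 − 1/2) · (1 − 1/19) · (1 − 1/311)
       = 11818 · 5580/11818 = 5580.

5580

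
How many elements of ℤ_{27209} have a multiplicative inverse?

Prime factorization: 27209 = 7 · 13**2 · 23.
φ(7) = 7 − 1 = 6.
φ(13^2) = 13^2 − 13^1 = 169 − 13 = 156.
φ(23) = 23 − 1 = 22.
φ(27209) = 6 × 156 × 22 = 20592.

20592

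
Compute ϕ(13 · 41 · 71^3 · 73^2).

890248665600

φ(13) = 13 − 1 = 12.
φ(41) = 41 − 1 = 40.
φ(71^3) = 71^3 − 71^2 = 357911 − 5041 = 352870.
φ(73^2) = 73^2 − 73^1 = 5329 − 73 = 5256.
φ(1016595014227) = 12 × 40 × 352870 × 5256 = 890248665600.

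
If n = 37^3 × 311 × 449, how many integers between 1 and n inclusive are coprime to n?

6844561920

φ(7073134267) = 7073134267 · (1 − 1/37) · (1 − 1/311) · (1 − 1/449)
       = 7073134267 · 4999680/5166643 = 6844561920.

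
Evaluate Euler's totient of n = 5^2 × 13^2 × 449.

φ(1897025) = 1897025 · (1 − 1/5) · (1 − 1/13) · (1 − 1/449)
       = 1897025 · 21504/29185 = 1397760.

1397760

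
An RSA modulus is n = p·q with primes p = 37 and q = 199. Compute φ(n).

7128

For distinct primes, φ(pq) = (p−1)(q−1) = 36 × 198 = 7128.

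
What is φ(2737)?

2112

Factor 2737: 2737 = 7 * 17 * 23.
φ(2737) = 2737 · (1 − 1/7) · (1 − 1/17) · (1 − 1/23)
       = 2737 · 2112/2737 = 2112.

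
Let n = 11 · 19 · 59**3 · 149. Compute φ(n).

5378562720

φ(11) = 11 − 1 = 10.
φ(19) = 19 − 1 = 18.
φ(59^3) = 59^2·(59−1) = 3481·58 = 201898.
φ(149) = 149 − 1 = 148.
Multiply: 10 · 18 · 201898 · 148 = 5378562720.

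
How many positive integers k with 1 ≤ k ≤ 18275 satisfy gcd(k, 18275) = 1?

13440

Prime factorization: 18275 = 5^2 · 17 · 43.
φ(5^2) = 5^1·(5−1) = 5·4 = 20.
φ(17) = 17 − 1 = 16.
φ(43) = 43 − 1 = 42.
Since φ is multiplicative, φ(18275) = 20 · 16 · 42 = 13440.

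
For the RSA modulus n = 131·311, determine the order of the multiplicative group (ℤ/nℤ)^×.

φ(40741) = 40741 · (1 − 1/131) · (1 − 1/311)
       = 40741 · 40300/40741 = 40300.

40300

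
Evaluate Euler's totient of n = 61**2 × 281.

φ(61^2) = 61^1·(61−1) = 61·60 = 3660.
φ(281) = 281 − 1 = 280.
Since φ is multiplicative, φ(1045601) = 3660 · 280 = 1024800.

1024800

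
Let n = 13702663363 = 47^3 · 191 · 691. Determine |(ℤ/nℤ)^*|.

13321595400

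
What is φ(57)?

36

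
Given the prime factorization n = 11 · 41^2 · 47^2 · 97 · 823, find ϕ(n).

2797967001600

φ(11) = 11 − 1 = 10.
φ(41^2) = 41^1·(41−1) = 41·40 = 1640.
φ(47^2) = 47^2 − 47^1 = 2209 − 47 = 2162.
φ(97) = 97 − 1 = 96.
φ(823) = 823 − 1 = 822.
Since φ is multiplicative, φ(3260826441389) = 10 · 1640 · 2162 · 96 · 822 = 2797967001600.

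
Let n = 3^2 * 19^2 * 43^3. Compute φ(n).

φ(258318243) = 258318243 · (1 − 1/3) · (1 − 1/19) · (1 − 1/43)
       = 258318243 · 1512/2451 = 159354216.

159354216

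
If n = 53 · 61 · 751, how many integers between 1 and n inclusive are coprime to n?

φ(2427983) = 2427983 · (1 − 1/53) · (1 − 1/61) · (1 − 1/751)
       = 2427983 · 2340000/2427983 = 2340000.

2340000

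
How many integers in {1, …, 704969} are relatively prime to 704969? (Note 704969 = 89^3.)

φ(89^3) = 89^3 − 89^2 = 704969 − 7921 = 697048.

697048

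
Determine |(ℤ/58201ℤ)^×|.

Factor 58201: 58201 = 11^2 · 13 · 37.
φ(58201) = 58201 · (1 − 1/11) · (1 − 1/13) · (1 − 1/37)
       = 58201 · 4320/5291 = 47520.

47520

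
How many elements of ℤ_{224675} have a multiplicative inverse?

151200

Factor 224675: 224675 = 5**2 * 11 * 19 * 43.
φ(5^2) = 5^1·(5−1) = 5·4 = 20.
φ(11) = 11 − 1 = 10.
φ(19) = 19 − 1 = 18.
φ(43) = 43 − 1 = 42.
φ(224675) = 20 × 10 × 18 × 42 = 151200.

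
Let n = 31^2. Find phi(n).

φ(31^2) = 31^2 − 31^1 = 961 − 31 = 930.

930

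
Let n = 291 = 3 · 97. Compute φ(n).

192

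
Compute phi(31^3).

φ(29791) = 29791 · (1 − 1/31)
       = 29791 · 30/31 = 28830.

28830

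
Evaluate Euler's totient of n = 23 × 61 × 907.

1195920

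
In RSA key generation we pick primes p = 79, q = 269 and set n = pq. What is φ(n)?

φ(pq) = (p−1)(q−1) = 78 · 268 = 20904.

20904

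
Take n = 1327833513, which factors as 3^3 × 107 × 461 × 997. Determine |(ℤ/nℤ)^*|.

φ(3^3) = 3^2·(3−1) = 9·2 = 18.
φ(107) = 107 − 1 = 106.
φ(461) = 461 − 1 = 460.
φ(997) = 997 − 1 = 996.
Multiply: 18 · 106 · 460 · 996 = 874169280.

874169280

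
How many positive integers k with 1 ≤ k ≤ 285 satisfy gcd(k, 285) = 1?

Prime factorization: 285 = 3 * 5 * 19.
φ(3) = 3 − 1 = 2.
φ(5) = 5 − 1 = 4.
φ(19) = 19 − 1 = 18.
φ(285) = 2 × 4 × 18 = 144.

144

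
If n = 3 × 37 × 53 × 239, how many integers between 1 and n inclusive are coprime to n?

891072

φ(3) = 3 − 1 = 2.
φ(37) = 37 − 1 = 36.
φ(53) = 53 − 1 = 52.
φ(239) = 239 − 1 = 238.
φ(1406037) = 2 × 36 × 52 × 238 = 891072.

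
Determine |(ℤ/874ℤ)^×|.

Factor 874: 874 = 2 · 19 · 23.
φ(874) = 874 · (1 − 1/2) · (1 − 1/19) · (1 − 1/23)
       = 874 · 396/874 = 396.

396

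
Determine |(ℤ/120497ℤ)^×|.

First factor: 120497 = 13**2 × 23 × 31.
φ(13^2) = 13^1·(13−1) = 13·12 = 156.
φ(23) = 23 − 1 = 22.
φ(31) = 31 − 1 = 30.
Since φ is multiplicative, φ(120497) = 156 · 22 · 30 = 102960.

102960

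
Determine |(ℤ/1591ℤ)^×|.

1512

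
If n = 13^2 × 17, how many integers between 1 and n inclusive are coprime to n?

φ(13^2) = 13^1·(13−1) = 13·12 = 156.
φ(17) = 17 − 1 = 16.
Multiply: 156 · 16 = 2496.

2496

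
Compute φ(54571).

48400

Factor 54571: 54571 = 11^3 · 41.
φ(11^3) = 11^3 − 11^2 = 1331 − 121 = 1210.
φ(41) = 41 − 1 = 40.
φ(54571) = 1210 × 40 = 48400.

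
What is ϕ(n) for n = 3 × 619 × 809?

998688

φ(1502313) = 1502313 · (1 − 1/3) · (1 − 1/619) · (1 − 1/809)
       = 1502313 · 998688/1502313 = 998688.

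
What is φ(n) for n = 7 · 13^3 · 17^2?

3309696

φ(4444531) = 4444531 · (1 − 1/7) · (1 − 1/13) · (1 − 1/17)
       = 4444531 · 1152/1547 = 3309696.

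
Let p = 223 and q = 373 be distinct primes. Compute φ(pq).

82584

φ(pq) = (p−1)(q−1) = 222 · 372 = 82584.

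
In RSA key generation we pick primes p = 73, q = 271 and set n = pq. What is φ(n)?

For distinct primes, φ(pq) = (p−1)(q−1) = 72 × 270 = 19440.

19440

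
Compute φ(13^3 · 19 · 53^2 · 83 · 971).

φ(9450019819591) = 9450019819591 · (1 − 1/13) · (1 − 1/19) · (1 − 1/53) · (1 − 1/83) · (1 − 1/971)
       = 9450019819591 · 893393280/1055042963 = 8002123608960.

8002123608960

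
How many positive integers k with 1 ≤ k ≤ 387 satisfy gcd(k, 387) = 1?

252

Prime factorization: 387 = 3^2 · 43.
φ(387) = 387 · (1 − 1/3) · (1 − 1/43)
       = 387 · 84/129 = 252.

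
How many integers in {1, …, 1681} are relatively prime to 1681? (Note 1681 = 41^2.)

1640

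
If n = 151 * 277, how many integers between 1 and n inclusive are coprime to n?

φ(151) = 151 − 1 = 150.
φ(277) = 277 − 1 = 276.
Since φ is multiplicative, φ(41827) = 150 · 276 = 41400.

41400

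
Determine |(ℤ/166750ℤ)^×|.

First factor: 166750 = 2 * 5^3 * 23 * 29.
φ(2) = 2 − 1 = 1.
φ(5^3) = 5^3 − 5^2 = 125 − 25 = 100.
φ(23) = 23 − 1 = 22.
φ(29) = 29 − 1 = 28.
Multiply: 1 · 100 · 22 · 28 = 61600.

61600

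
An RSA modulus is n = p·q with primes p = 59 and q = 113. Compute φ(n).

6496

φ(59) = 59 − 1 = 58.
φ(113) = 113 − 1 = 112.
Since φ is multiplicative, φ(6667) = 58 · 112 = 6496.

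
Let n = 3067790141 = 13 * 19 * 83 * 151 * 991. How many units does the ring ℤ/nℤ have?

φ(3067790141) = 3067790141 · (1 − 1/13) · (1 − 1/19) · (1 − 1/83) · (1 − 1/151) · (1 − 1/991)
       = 3067790141 · 2630232000/3067790141 = 2630232000.

2630232000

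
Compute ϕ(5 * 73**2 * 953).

φ(25392685) = 25392685 · (1 − 1/5) · (1 − 1/73) · (1 − 1/953)
       = 25392685 · 274176/347845 = 20014848.

20014848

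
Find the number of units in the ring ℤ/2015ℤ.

Prime factorization: 2015 = 5 · 13 · 31.
φ(2015) = 2015 · (1 − 1/5) · (1 − 1/13) · (1 − 1/31)
       = 2015 · 1440/2015 = 1440.

1440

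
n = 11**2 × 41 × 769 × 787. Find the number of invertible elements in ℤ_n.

φ(3002412083) = 3002412083 · (1 − 1/11) · (1 − 1/41) · (1 − 1/769) · (1 − 1/787)
       = 3002412083 · 241459200/272946553 = 2656051200.

2656051200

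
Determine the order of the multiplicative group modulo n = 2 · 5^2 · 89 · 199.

348480

φ(2) = 2 − 1 = 1.
φ(5^2) = 5^2 − 5^1 = 25 − 5 = 20.
φ(89) = 89 − 1 = 88.
φ(199) = 199 − 1 = 198.
φ(885550) = 1 × 20 × 88 × 198 = 348480.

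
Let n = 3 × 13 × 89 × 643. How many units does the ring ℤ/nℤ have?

1355904

φ(2231853) = 2231853 · (1 − 1/3) · (1 − 1/13) · (1 − 1/89) · (1 − 1/643)
       = 2231853 · 1355904/2231853 = 1355904.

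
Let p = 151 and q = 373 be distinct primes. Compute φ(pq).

55800

φ(n) = (p − 1)(q − 1) = (151−1)(373−1) = 150·372 = 55800.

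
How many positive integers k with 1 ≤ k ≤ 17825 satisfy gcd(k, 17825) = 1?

First factor: 17825 = 5^2 * 23 * 31.
φ(17825) = 17825 · (1 − 1/5) · (1 − 1/23) · (1 − 1/31)
       = 17825 · 2640/3565 = 13200.

13200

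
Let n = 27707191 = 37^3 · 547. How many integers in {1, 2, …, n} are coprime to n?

26909064

φ(27707191) = 27707191 · (1 − 1/37) · (1 − 1/547)
       = 27707191 · 19656/20239 = 26909064.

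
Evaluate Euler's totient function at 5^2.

φ(25) = 25 · (1 − 1/5)
       = 25 · 4/5 = 20.

20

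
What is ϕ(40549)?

Factor 40549: 40549 = 23 × 41 × 43.
φ(40549) = 40549 · (1 − 1/23) · (1 − 1/41) · (1 − 1/43)
       = 40549 · 36960/40549 = 36960.

36960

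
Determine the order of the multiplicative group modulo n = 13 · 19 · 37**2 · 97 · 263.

7236532224

φ(8626366073) = 8626366073 · (1 − 1/13) · (1 − 1/19) · (1 − 1/37) · (1 − 1/97) · (1 − 1/263)
       = 8626366073 · 195581952/233145029 = 7236532224.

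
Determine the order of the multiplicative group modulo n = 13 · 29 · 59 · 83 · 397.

632814336

φ(732929093) = 732929093 · (1 − 1/13) · (1 − 1/29) · (1 − 1/59) · (1 − 1/83) · (1 − 1/397)
       = 732929093 · 632814336/732929093 = 632814336.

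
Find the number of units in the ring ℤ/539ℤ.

420

First factor: 539 = 7^2 · 11.
φ(539) = 539 · (1 − 1/7) · (1 − 1/11)
       = 539 · 60/77 = 420.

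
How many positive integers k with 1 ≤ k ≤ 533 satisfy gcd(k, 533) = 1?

First factor: 533 = 13 * 41.
φ(533) = 533 · (1 − 1/13) · (1 − 1/41)
       = 533 · 480/533 = 480.

480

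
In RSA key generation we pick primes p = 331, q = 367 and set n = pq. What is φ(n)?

120780

φ(n) = (p − 1)(q − 1) = (331−1)(367−1) = 330·366 = 120780.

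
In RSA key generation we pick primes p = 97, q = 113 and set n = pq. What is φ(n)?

φ(10961) = 10961 · (1 − 1/97) · (1 − 1/113)
       = 10961 · 10752/10961 = 10752.

10752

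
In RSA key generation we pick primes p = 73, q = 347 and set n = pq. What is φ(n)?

24912

φ(pq) = (p−1)(q−1) = 72 · 346 = 24912.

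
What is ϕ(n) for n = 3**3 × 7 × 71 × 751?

5670000

φ(10077669) = 10077669 · (1 − 1/3) · (1 − 1/7) · (1 − 1/71) · (1 − 1/751)
       = 10077669 · 630000/1119741 = 5670000.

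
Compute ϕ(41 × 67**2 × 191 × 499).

16736385600

φ(41) = 41 − 1 = 40.
φ(67^2) = 67^2 − 67^1 = 4489 − 67 = 4422.
φ(191) = 191 − 1 = 190.
φ(499) = 499 − 1 = 498.
Multiply: 40 · 4422 · 190 · 498 = 16736385600.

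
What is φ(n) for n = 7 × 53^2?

φ(7) = 7 − 1 = 6.
φ(53^2) = 53^2 − 53^1 = 2809 − 53 = 2756.
Multiply: 6 · 2756 = 16536.

16536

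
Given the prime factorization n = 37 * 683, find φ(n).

φ(25271) = 25271 · (1 − 1/37) · (1 − 1/683)
       = 25271 · 24552/25271 = 24552.

24552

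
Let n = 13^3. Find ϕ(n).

2028

φ(13^3) = 13^2·(13−1) = 169·12 = 2028.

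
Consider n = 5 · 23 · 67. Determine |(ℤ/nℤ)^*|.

φ(5) = 5 − 1 = 4.
φ(23) = 23 − 1 = 22.
φ(67) = 67 − 1 = 66.
Multiply: 4 · 22 · 66 = 5808.

5808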